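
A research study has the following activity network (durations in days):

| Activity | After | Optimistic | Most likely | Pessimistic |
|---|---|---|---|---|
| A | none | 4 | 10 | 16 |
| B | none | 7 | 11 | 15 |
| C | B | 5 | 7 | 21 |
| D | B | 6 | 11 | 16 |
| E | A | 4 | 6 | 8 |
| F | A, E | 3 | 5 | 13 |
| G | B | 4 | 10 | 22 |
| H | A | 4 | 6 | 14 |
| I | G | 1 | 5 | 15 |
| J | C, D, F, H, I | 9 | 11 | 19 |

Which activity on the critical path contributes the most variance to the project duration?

G

te_A = (4 + 4·10 + 16)/6 = 60/6 = 10; σ²_A = ((16−4)/6)² = 4.000
te_B = (7 + 4·11 + 15)/6 = 66/6 = 11; σ²_B = ((15−7)/6)² = 1.778
te_C = (5 + 4·7 + 21)/6 = 54/6 = 9; σ²_C = ((21−5)/6)² = 7.111
te_D = (6 + 4·11 + 16)/6 = 66/6 = 11; σ²_D = ((16−6)/6)² = 2.778
te_E = (4 + 4·6 + 8)/6 = 36/6 = 6; σ²_E = ((8−4)/6)² = 0.444
te_F = (3 + 4·5 + 13)/6 = 36/6 = 6; σ²_F = ((13−3)/6)² = 2.778
te_G = (4 + 4·10 + 22)/6 = 66/6 = 11; σ²_G = ((22−4)/6)² = 9.000
te_H = (4 + 4·6 + 14)/6 = 42/6 = 7; σ²_H = ((14−4)/6)² = 2.778
te_I = (1 + 4·5 + 15)/6 = 36/6 = 6; σ²_I = ((15−1)/6)² = 5.444
te_J = (9 + 4·11 + 19)/6 = 72/6 = 12; σ²_J = ((19−9)/6)² = 2.778

Forward pass:
ES_A = 0; EF_A = 10
ES_B = 0; EF_B = 11
ES_C = 11; EF_C = 11+9 = 20
ES_D = 11; EF_D = 11+11 = 22
ES_E = 10; EF_E = 10+6 = 16
ES_F = max(EF_A=10, EF_E=16) = 16; EF_F = 16+6 = 22
ES_G = 11; EF_G = 11+11 = 22
ES_H = 10; EF_H = 10+7 = 17
ES_I = 22; EF_I = 22+6 = 28
ES_J = max(EF_C=20, EF_D=22, EF_F=22, EF_H=17, EF_I=28) = 28; EF_J = 28+12 = 40
Expected project duration μ = 40 days. Critical path: B → G → I → J.

Variances on critical path: σ²_B=1.778, σ²_G=9.000, σ²_I=5.444, σ²_J=2.778.
Largest is σ²_G = 9.000.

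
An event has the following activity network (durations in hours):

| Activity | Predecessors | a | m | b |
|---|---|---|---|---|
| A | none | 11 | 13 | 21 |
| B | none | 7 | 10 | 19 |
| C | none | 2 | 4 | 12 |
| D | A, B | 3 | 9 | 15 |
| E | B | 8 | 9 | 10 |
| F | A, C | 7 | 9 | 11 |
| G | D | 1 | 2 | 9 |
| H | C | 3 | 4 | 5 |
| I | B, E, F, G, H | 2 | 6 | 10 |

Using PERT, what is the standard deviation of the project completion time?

te_A = (11 + 4·13 + 21)/6 = 84/6 = 14; σ²_A = ((21−11)/6)² = 2.778
te_B = (7 + 4·10 + 19)/6 = 66/6 = 11; σ²_B = ((19−7)/6)² = 4.000
te_C = (2 + 4·4 + 12)/6 = 30/6 = 5; σ²_C = ((12−2)/6)² = 2.778
te_D = (3 + 4·9 + 15)/6 = 54/6 = 9; σ²_D = ((15−3)/6)² = 4.000
te_E = (8 + 4·9 + 10)/6 = 54/6 = 9; σ²_E = ((10−8)/6)² = 0.111
te_F = (7 + 4·9 + 11)/6 = 54/6 = 9; σ²_F = ((11−7)/6)² = 0.444
te_G = (1 + 4·2 + 9)/6 = 18/6 = 3; σ²_G = ((9−1)/6)² = 1.778
te_H = (3 + 4·4 + 5)/6 = 24/6 = 4; σ²_H = ((5−3)/6)² = 0.111
te_I = (2 + 4·6 + 10)/6 = 36/6 = 6; σ²_I = ((10−2)/6)² = 1.778

Forward pass:
ES_A = 0; EF_A = 14
ES_B = 0; EF_B = 11
ES_C = 0; EF_C = 5
ES_D = max(EF_A=14, EF_B=11) = 14; EF_D = 14+9 = 23
ES_E = 11; EF_E = 11+9 = 20
ES_F = max(EF_A=14, EF_C=5) = 14; EF_F = 14+9 = 23
ES_G = 23; EF_G = 23+3 = 26
ES_H = 5; EF_H = 5+4 = 9
ES_I = max(EF_B=11, EF_E=20, EF_F=23, EF_G=26, EF_H=9) = 26; EF_I = 26+6 = 32
Expected project duration μ = 32 hours. Critical path: A → D → G → I.

Variance along critical path = 2.778 + 4.000 + 1.778 + 1.778 = 10.333
σ = √10.333 = 3.215 hours

3.21 hours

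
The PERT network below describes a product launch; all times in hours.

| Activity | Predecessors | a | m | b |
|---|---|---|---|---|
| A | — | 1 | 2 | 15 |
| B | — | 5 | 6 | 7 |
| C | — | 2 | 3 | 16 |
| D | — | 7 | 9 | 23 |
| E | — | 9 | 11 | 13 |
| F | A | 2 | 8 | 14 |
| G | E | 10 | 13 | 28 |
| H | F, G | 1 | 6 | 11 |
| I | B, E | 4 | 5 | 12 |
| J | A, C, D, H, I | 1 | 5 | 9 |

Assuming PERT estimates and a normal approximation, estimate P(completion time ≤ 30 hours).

0.031

te_A = (1 + 4·2 + 15)/6 = 24/6 = 4; σ²_A = ((15−1)/6)² = 5.444
te_B = (5 + 4·6 + 7)/6 = 36/6 = 6; σ²_B = ((7−5)/6)² = 0.111
te_C = (2 + 4·3 + 16)/6 = 30/6 = 5; σ²_C = ((16−2)/6)² = 5.444
te_D = (7 + 4·9 + 23)/6 = 66/6 = 11; σ²_D = ((23−7)/6)² = 7.111
te_E = (9 + 4·11 + 13)/6 = 66/6 = 11; σ²_E = ((13−9)/6)² = 0.444
te_F = (2 + 4·8 + 14)/6 = 48/6 = 8; σ²_F = ((14−2)/6)² = 4.000
te_G = (10 + 4·13 + 28)/6 = 90/6 = 15; σ²_G = ((28−10)/6)² = 9.000
te_H = (1 + 4·6 + 11)/6 = 36/6 = 6; σ²_H = ((11−1)/6)² = 2.778
te_I = (4 + 4·5 + 12)/6 = 36/6 = 6; σ²_I = ((12−4)/6)² = 1.778
te_J = (1 + 4·5 + 9)/6 = 30/6 = 5; σ²_J = ((9−1)/6)² = 1.778

Forward pass:
ES_A = 0; EF_A = 4
ES_B = 0; EF_B = 6
ES_C = 0; EF_C = 5
ES_D = 0; EF_D = 11
ES_E = 0; EF_E = 11
ES_F = 4; EF_F = 4+8 = 12
ES_G = 11; EF_G = 11+15 = 26
ES_H = max(EF_F=12, EF_G=26) = 26; EF_H = 26+6 = 32
ES_I = max(EF_B=6, EF_E=11) = 11; EF_I = 11+6 = 17
ES_J = max(EF_A=4, EF_C=5, EF_D=11, EF_H=32, EF_I=17) = 32; EF_J = 32+5 = 37
Expected project duration μ = 37 hours. Critical path: E → G → H → J.

Variance along critical path = 0.444 + 9.000 + 2.778 + 1.778 = 14.000; σ = √14.000 = 3.742 hours.
Z = (30 − 37) / 3.742 = -1.871
P(T ≤ 30) = Φ(-1.871) ≈ 0.031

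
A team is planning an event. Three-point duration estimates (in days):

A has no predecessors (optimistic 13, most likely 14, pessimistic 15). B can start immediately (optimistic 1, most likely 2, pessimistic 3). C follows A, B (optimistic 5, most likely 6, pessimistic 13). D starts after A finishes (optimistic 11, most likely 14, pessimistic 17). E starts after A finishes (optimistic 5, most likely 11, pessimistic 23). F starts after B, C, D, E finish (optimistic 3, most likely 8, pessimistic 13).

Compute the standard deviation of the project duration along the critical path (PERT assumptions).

1.97 days

te_A = (13 + 4·14 + 15)/6 = 84/6 = 14; σ²_A = ((15−13)/6)² = 0.111
te_B = (1 + 4·2 + 3)/6 = 12/6 = 2; σ²_B = ((3−1)/6)² = 0.111
te_C = (5 + 4·6 + 13)/6 = 42/6 = 7; σ²_C = ((13−5)/6)² = 1.778
te_D = (11 + 4·14 + 17)/6 = 84/6 = 14; σ²_D = ((17−11)/6)² = 1.000
te_E = (5 + 4·11 + 23)/6 = 72/6 = 12; σ²_E = ((23−5)/6)² = 9.000
te_F = (3 + 4·8 + 13)/6 = 48/6 = 8; σ²_F = ((13−3)/6)² = 2.778

Forward pass:
ES_A = 0; EF_A = 14
ES_B = 0; EF_B = 2
ES_C = max(EF_A=14, EF_B=2) = 14; EF_C = 14+7 = 21
ES_D = 14; EF_D = 14+14 = 28
ES_E = 14; EF_E = 14+12 = 26
ES_F = max(EF_B=2, EF_C=21, EF_D=28, EF_E=26) = 28; EF_F = 28+8 = 36
Expected project duration μ = 36 days. Critical path: A → D → F.

Variance along critical path = 0.111 + 1.000 + 2.778 = 3.889
σ = √3.889 = 1.972 days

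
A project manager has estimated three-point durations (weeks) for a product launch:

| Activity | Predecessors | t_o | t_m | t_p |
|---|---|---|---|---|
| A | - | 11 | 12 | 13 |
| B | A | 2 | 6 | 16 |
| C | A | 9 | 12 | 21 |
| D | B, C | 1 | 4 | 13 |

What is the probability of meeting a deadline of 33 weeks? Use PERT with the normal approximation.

0.854

te_A = (11 + 4·12 + 13)/6 = 72/6 = 12; σ²_A = ((13−11)/6)² = 0.111
te_B = (2 + 4·6 + 16)/6 = 42/6 = 7; σ²_B = ((16−2)/6)² = 5.444
te_C = (9 + 4·12 + 21)/6 = 78/6 = 13; σ²_C = ((21−9)/6)² = 4.000
te_D = (1 + 4·4 + 13)/6 = 30/6 = 5; σ²_D = ((13−1)/6)² = 4.000

Forward pass:
ES_A = 0; EF_A = 12
ES_B = 12; EF_B = 12+7 = 19
ES_C = 12; EF_C = 12+13 = 25
ES_D = max(EF_B=19, EF_C=25) = 25; EF_D = 25+5 = 30
Expected project duration μ = 30 weeks. Critical path: A → C → D.

Variance along critical path = 0.111 + 4.000 + 4.000 = 8.111; σ = √8.111 = 2.848 weeks.
Z = (33 − 30) / 2.848 = 1.053
P(T ≤ 33) = Φ(1.053) ≈ 0.854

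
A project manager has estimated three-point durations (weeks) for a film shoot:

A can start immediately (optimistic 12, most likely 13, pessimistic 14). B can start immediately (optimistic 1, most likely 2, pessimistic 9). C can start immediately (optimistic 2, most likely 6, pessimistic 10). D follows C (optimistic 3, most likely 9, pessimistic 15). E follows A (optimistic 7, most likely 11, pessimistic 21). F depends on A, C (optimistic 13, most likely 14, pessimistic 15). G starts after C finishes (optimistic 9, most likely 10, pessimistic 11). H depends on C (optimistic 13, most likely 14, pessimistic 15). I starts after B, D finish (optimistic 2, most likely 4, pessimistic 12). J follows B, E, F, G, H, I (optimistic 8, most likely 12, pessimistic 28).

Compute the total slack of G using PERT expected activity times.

te_A = (12 + 4·13 + 14)/6 = 78/6 = 13
te_B = (1 + 4·2 + 9)/6 = 18/6 = 3
te_C = (2 + 4·6 + 10)/6 = 36/6 = 6
te_D = (3 + 4·9 + 15)/6 = 54/6 = 9
te_E = (7 + 4·11 + 21)/6 = 72/6 = 12
te_F = (13 + 4·14 + 15)/6 = 84/6 = 14
te_G = (9 + 4·10 + 11)/6 = 60/6 = 10
te_H = (13 + 4·14 + 15)/6 = 84/6 = 14
te_I = (2 + 4·4 + 12)/6 = 30/6 = 5
te_J = (8 + 4·12 + 28)/6 = 84/6 = 14

Forward pass:
ES_A = 0; EF_A = 13
ES_B = 0; EF_B = 3
ES_C = 0; EF_C = 6
ES_D = 6; EF_D = 6+9 = 15
ES_E = 13; EF_E = 13+12 = 25
ES_F = max(EF_A=13, EF_C=6) = 13; EF_F = 13+14 = 27
ES_G = 6; EF_G = 6+10 = 16
ES_H = 6; EF_H = 6+14 = 20
ES_I = max(EF_B=3, EF_D=15) = 15; EF_I = 15+5 = 20
ES_J = max(EF_B=3, EF_E=25, EF_F=27, EF_G=16, EF_H=20, EF_I=20) = 27; EF_J = 27+14 = 41
Expected project duration μ = 41 weeks. Critical path: A → F → J.

Backward pass:
LF_J = 41; LS_J = 41−14 = 27
LF_I = LS_J = 27; LS_I = 27−5 = 22
LF_H = LS_J = 27; LS_H = 27−14 = 13
LF_G = LS_J = 27; LS_G = 27−10 = 17
LF_F = LS_J = 27; LS_F = 27−14 = 13
LF_E = LS_J = 27; LS_E = 27−12 = 15
LF_D = LS_I = 22; LS_D = 22−9 = 13
LF_C = min(LS_D=13, LS_F=13, LS_G=17, LS_H=13) = 13; LS_C = 13−6 = 7
LF_B = min(LS_I=22, LS_J=27) = 22; LS_B = 22−3 = 19
LF_A = min(LS_E=15, LS_F=13) = 13; LS_A = 13−13 = 0
Slack_G = LS_G − ES_G = 17 − 6 = 11

11 weeks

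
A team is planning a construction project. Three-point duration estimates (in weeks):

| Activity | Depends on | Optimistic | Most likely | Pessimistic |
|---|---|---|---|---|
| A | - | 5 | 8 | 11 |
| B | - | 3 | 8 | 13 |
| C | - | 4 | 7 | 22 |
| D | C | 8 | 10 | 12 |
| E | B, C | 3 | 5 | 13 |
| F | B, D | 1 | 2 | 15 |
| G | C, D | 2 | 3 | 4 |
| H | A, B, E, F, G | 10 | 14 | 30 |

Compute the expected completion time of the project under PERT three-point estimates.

te_A = (5 + 4·8 + 11)/6 = 48/6 = 8
te_B = (3 + 4·8 + 13)/6 = 48/6 = 8
te_C = (4 + 4·7 + 22)/6 = 54/6 = 9
te_D = (8 + 4·10 + 12)/6 = 60/6 = 10
te_E = (3 + 4·5 + 13)/6 = 36/6 = 6
te_F = (1 + 4·2 + 15)/6 = 24/6 = 4
te_G = (2 + 4·3 + 4)/6 = 18/6 = 3
te_H = (10 + 4·14 + 30)/6 = 96/6 = 16

Forward pass:
ES_A = 0; EF_A = 8
ES_B = 0; EF_B = 8
ES_C = 0; EF_C = 9
ES_D = 9; EF_D = 9+10 = 19
ES_E = max(EF_B=8, EF_C=9) = 9; EF_E = 9+6 = 15
ES_F = max(EF_B=8, EF_D=19) = 19; EF_F = 19+4 = 23
ES_G = max(EF_C=9, EF_D=19) = 19; EF_G = 19+3 = 22
ES_H = max(EF_A=8, EF_B=8, EF_E=15, EF_F=23, EF_G=22) = 23; EF_H = 23+16 = 39
Expected project duration μ = 39 weeks. Critical path: C → D → F → H.

39 weeks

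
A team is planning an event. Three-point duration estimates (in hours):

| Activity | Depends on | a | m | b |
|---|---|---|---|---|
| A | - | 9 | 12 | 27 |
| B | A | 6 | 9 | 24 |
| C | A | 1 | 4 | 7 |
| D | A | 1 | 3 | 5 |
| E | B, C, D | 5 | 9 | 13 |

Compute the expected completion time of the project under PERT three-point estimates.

te_A = (9 + 4·12 + 27)/6 = 84/6 = 14
te_B = (6 + 4·9 + 24)/6 = 66/6 = 11
te_C = (1 + 4·4 + 7)/6 = 24/6 = 4
te_D = (1 + 4·3 + 5)/6 = 18/6 = 3
te_E = (5 + 4·9 + 13)/6 = 54/6 = 9

Forward pass:
ES_A = 0; EF_A = 14
ES_B = 14; EF_B = 14+11 = 25
ES_C = 14; EF_C = 14+4 = 18
ES_D = 14; EF_D = 14+3 = 17
ES_E = max(EF_B=25, EF_C=18, EF_D=17) = 25; EF_E = 25+9 = 34
Expected project duration μ = 34 hours. Critical path: A → B → E.

34 hours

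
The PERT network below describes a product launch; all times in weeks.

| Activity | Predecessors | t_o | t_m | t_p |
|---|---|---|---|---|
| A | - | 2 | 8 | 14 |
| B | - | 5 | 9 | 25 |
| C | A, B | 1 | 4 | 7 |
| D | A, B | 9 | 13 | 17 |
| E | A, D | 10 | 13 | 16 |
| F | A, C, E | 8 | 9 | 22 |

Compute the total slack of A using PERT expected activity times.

te_A = (2 + 4·8 + 14)/6 = 48/6 = 8
te_B = (5 + 4·9 + 25)/6 = 66/6 = 11
te_C = (1 + 4·4 + 7)/6 = 24/6 = 4
te_D = (9 + 4·13 + 17)/6 = 78/6 = 13
te_E = (10 + 4·13 + 16)/6 = 78/6 = 13
te_F = (8 + 4·9 + 22)/6 = 66/6 = 11

Forward pass:
ES_A = 0; EF_A = 8
ES_B = 0; EF_B = 11
ES_C = max(EF_A=8, EF_B=11) = 11; EF_C = 11+4 = 15
ES_D = max(EF_A=8, EF_B=11) = 11; EF_D = 11+13 = 24
ES_E = max(EF_A=8, EF_D=24) = 24; EF_E = 24+13 = 37
ES_F = max(EF_A=8, EF_C=15, EF_E=37) = 37; EF_F = 37+11 = 48
Expected project duration μ = 48 weeks. Critical path: B → D → E → F.

Backward pass:
LF_F = 48; LS_F = 48−11 = 37
LF_E = LS_F = 37; LS_E = 37−13 = 24
LF_D = LS_E = 24; LS_D = 24−13 = 11
LF_C = LS_F = 37; LS_C = 37−4 = 33
LF_B = min(LS_C=33, LS_D=11) = 11; LS_B = 11−11 = 0
LF_A = min(LS_C=33, LS_D=11, LS_E=24, LS_F=37) = 11; LS_A = 11−8 = 3
Slack_A = LS_A − ES_A = 3 − 0 = 3

3 weeks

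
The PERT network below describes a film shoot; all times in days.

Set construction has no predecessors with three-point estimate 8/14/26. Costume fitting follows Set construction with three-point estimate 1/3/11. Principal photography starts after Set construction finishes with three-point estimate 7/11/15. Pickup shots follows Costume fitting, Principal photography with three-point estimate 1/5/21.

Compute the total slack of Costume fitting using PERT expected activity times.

7 days

te_Set construction = (8 + 4·14 + 26)/6 = 90/6 = 15
te_Costume fitting = (1 + 4·3 + 11)/6 = 24/6 = 4
te_Principal photography = (7 + 4·11 + 15)/6 = 66/6 = 11
te_Pickup shots = (1 + 4·5 + 21)/6 = 42/6 = 7

Forward pass:
ES_Set construction = 0; EF_Set construction = 15
ES_Costume fitting = 15; EF_Costume fitting = 15+4 = 19
ES_Principal photography = 15; EF_Principal photography = 15+11 = 26
ES_Pickup shots = max(EF_Costume fitting=19, EF_Principal photography=26) = 26; EF_Pickup shots = 26+7 = 33
Expected project duration μ = 33 days. Critical path: Set construction → Principal photography → Pickup shots.

Backward pass:
LF_Pickup shots = 33; LS_Pickup shots = 33−7 = 26
LF_Principal photography = LS_Pickup shots = 26; LS_Principal photography = 26−11 = 15
LF_Costume fitting = LS_Pickup shots = 26; LS_Costume fitting = 26−4 = 22
LF_Set construction = min(LS_Costume fitting=22, LS_Principal photography=15) = 15; LS_Set construction = 15−15 = 0
Slack_Costume fitting = LS_Costume fitting − ES_Costume fitting = 22 − 15 = 7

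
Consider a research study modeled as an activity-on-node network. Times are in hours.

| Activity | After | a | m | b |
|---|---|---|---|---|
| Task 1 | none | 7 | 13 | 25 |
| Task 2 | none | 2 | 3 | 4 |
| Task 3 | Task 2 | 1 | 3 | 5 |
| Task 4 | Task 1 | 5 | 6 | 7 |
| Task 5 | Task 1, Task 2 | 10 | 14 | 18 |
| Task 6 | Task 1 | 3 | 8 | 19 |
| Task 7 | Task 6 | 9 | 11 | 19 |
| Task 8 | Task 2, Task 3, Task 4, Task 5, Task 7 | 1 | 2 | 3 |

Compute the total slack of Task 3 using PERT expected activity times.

29 hours

te_Task 1 = (7 + 4·13 + 25)/6 = 84/6 = 14
te_Task 2 = (2 + 4·3 + 4)/6 = 18/6 = 3
te_Task 3 = (1 + 4·3 + 5)/6 = 18/6 = 3
te_Task 4 = (5 + 4·6 + 7)/6 = 36/6 = 6
te_Task 5 = (10 + 4·14 + 18)/6 = 84/6 = 14
te_Task 6 = (3 + 4·8 + 19)/6 = 54/6 = 9
te_Task 7 = (9 + 4·11 + 19)/6 = 72/6 = 12
te_Task 8 = (1 + 4·2 + 3)/6 = 12/6 = 2

Forward pass:
ES_Task 1 = 0; EF_Task 1 = 14
ES_Task 2 = 0; EF_Task 2 = 3
ES_Task 3 = 3; EF_Task 3 = 3+3 = 6
ES_Task 4 = 14; EF_Task 4 = 14+6 = 20
ES_Task 5 = max(EF_Task 1=14, EF_Task 2=3) = 14; EF_Task 5 = 14+14 = 28
ES_Task 6 = 14; EF_Task 6 = 14+9 = 23
ES_Task 7 = 23; EF_Task 7 = 23+12 = 35
ES_Task 8 = max(EF_Task 2=3, EF_Task 3=6, EF_Task 4=20, EF_Task 5=28, EF_Task 7=35) = 35; EF_Task 8 = 35+2 = 37
Expected project duration μ = 37 hours. Critical path: Task 1 → Task 6 → Task 7 → Task 8.

Backward pass:
LF_Task 8 = 37; LS_Task 8 = 37−2 = 35
LF_Task 7 = LS_Task 8 = 35; LS_Task 7 = 35−12 = 23
LF_Task 6 = LS_Task 7 = 23; LS_Task 6 = 23−9 = 14
LF_Task 5 = LS_Task 8 = 35; LS_Task 5 = 35−14 = 21
LF_Task 4 = LS_Task 8 = 35; LS_Task 4 = 35−6 = 29
LF_Task 3 = LS_Task 8 = 35; LS_Task 3 = 35−3 = 32
LF_Task 2 = min(LS_Task 3=32, LS_Task 5=21, LS_Task 8=35) = 21; LS_Task 2 = 21−3 = 18
LF_Task 1 = min(LS_Task 4=29, LS_Task 5=21, LS_Task 6=14) = 14; LS_Task 1 = 14−14 = 0
Slack_Task 3 = LS_Task 3 − ES_Task 3 = 32 − 3 = 29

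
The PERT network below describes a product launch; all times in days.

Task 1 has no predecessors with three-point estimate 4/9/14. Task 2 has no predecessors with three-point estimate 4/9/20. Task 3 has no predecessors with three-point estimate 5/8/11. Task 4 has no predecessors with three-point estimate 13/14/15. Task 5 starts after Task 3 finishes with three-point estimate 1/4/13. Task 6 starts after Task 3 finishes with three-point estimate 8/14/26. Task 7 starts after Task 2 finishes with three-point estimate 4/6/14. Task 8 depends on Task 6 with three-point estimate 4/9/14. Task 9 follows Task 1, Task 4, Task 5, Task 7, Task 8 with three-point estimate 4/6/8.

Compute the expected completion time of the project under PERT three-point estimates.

te_Task 1 = (4 + 4·9 + 14)/6 = 54/6 = 9
te_Task 2 = (4 + 4·9 + 20)/6 = 60/6 = 10
te_Task 3 = (5 + 4·8 + 11)/6 = 48/6 = 8
te_Task 4 = (13 + 4·14 + 15)/6 = 84/6 = 14
te_Task 5 = (1 + 4·4 + 13)/6 = 30/6 = 5
te_Task 6 = (8 + 4·14 + 26)/6 = 90/6 = 15
te_Task 7 = (4 + 4·6 + 14)/6 = 42/6 = 7
te_Task 8 = (4 + 4·9 + 14)/6 = 54/6 = 9
te_Task 9 = (4 + 4·6 + 8)/6 = 36/6 = 6

Forward pass:
ES_Task 1 = 0; EF_Task 1 = 9
ES_Task 2 = 0; EF_Task 2 = 10
ES_Task 3 = 0; EF_Task 3 = 8
ES_Task 4 = 0; EF_Task 4 = 14
ES_Task 5 = 8; EF_Task 5 = 8+5 = 13
ES_Task 6 = 8; EF_Task 6 = 8+15 = 23
ES_Task 7 = 10; EF_Task 7 = 10+7 = 17
ES_Task 8 = 23; EF_Task 8 = 23+9 = 32
ES_Task 9 = max(EF_Task 1=9, EF_Task 4=14, EF_Task 5=13, EF_Task 7=17, EF_Task 8=32) = 32; EF_Task 9 = 32+6 = 38
Expected project duration μ = 38 days. Critical path: Task 3 → Task 6 → Task 8 → Task 9.

38 days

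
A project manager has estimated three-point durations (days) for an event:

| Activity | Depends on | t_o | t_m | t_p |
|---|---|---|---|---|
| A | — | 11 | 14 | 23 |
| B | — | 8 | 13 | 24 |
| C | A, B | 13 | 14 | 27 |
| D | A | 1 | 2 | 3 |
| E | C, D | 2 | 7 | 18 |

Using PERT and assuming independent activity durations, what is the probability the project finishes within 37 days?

0.312

te_A = (11 + 4·14 + 23)/6 = 90/6 = 15; σ²_A = ((23−11)/6)² = 4.000
te_B = (8 + 4·13 + 24)/6 = 84/6 = 14; σ²_B = ((24−8)/6)² = 7.111
te_C = (13 + 4·14 + 27)/6 = 96/6 = 16; σ²_C = ((27−13)/6)² = 5.444
te_D = (1 + 4·2 + 3)/6 = 12/6 = 2; σ²_D = ((3−1)/6)² = 0.111
te_E = (2 + 4·7 + 18)/6 = 48/6 = 8; σ²_E = ((18−2)/6)² = 7.111

Forward pass:
ES_A = 0; EF_A = 15
ES_B = 0; EF_B = 14
ES_C = max(EF_A=15, EF_B=14) = 15; EF_C = 15+16 = 31
ES_D = 15; EF_D = 15+2 = 17
ES_E = max(EF_C=31, EF_D=17) = 31; EF_E = 31+8 = 39
Expected project duration μ = 39 days. Critical path: A → C → E.

Variance along critical path = 4.000 + 5.444 + 7.111 = 16.556; σ = √16.556 = 4.069 days.
Z = (37 − 39) / 4.069 = -0.492
P(T ≤ 37) = Φ(-0.492) ≈ 0.312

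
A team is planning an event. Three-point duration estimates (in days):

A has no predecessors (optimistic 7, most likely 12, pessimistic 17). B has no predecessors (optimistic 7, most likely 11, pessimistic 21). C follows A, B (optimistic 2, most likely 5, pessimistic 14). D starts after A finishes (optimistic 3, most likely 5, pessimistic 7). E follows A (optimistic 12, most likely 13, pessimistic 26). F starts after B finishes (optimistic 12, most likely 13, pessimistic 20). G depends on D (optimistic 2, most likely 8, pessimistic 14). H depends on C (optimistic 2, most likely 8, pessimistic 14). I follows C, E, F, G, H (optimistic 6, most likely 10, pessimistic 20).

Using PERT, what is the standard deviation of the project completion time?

3.70 days

te_A = (7 + 4·12 + 17)/6 = 72/6 = 12; σ²_A = ((17−7)/6)² = 2.778
te_B = (7 + 4·11 + 21)/6 = 72/6 = 12; σ²_B = ((21−7)/6)² = 5.444
te_C = (2 + 4·5 + 14)/6 = 36/6 = 6; σ²_C = ((14−2)/6)² = 4.000
te_D = (3 + 4·5 + 7)/6 = 30/6 = 5; σ²_D = ((7−3)/6)² = 0.444
te_E = (12 + 4·13 + 26)/6 = 90/6 = 15; σ²_E = ((26−12)/6)² = 5.444
te_F = (12 + 4·13 + 20)/6 = 84/6 = 14; σ²_F = ((20−12)/6)² = 1.778
te_G = (2 + 4·8 + 14)/6 = 48/6 = 8; σ²_G = ((14−2)/6)² = 4.000
te_H = (2 + 4·8 + 14)/6 = 48/6 = 8; σ²_H = ((14−2)/6)² = 4.000
te_I = (6 + 4·10 + 20)/6 = 66/6 = 11; σ²_I = ((20−6)/6)² = 5.444

Forward pass:
ES_A = 0; EF_A = 12
ES_B = 0; EF_B = 12
ES_C = max(EF_A=12, EF_B=12) = 12; EF_C = 12+6 = 18
ES_D = 12; EF_D = 12+5 = 17
ES_E = 12; EF_E = 12+15 = 27
ES_F = 12; EF_F = 12+14 = 26
ES_G = 17; EF_G = 17+8 = 25
ES_H = 18; EF_H = 18+8 = 26
ES_I = max(EF_C=18, EF_E=27, EF_F=26, EF_G=25, EF_H=26) = 27; EF_I = 27+11 = 38
Expected project duration μ = 38 days. Critical path: A → E → I.

Variance along critical path = 2.778 + 5.444 + 5.444 = 13.667
σ = √13.667 = 3.697 days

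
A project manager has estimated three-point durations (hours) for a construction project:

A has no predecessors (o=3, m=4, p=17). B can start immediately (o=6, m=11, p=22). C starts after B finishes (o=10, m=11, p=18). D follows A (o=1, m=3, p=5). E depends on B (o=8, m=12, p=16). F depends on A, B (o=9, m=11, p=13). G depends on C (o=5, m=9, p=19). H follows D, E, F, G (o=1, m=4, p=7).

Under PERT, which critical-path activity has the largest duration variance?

te_A = (3 + 4·4 + 17)/6 = 36/6 = 6; σ²_A = ((17−3)/6)² = 5.444
te_B = (6 + 4·11 + 22)/6 = 72/6 = 12; σ²_B = ((22−6)/6)² = 7.111
te_C = (10 + 4·11 + 18)/6 = 72/6 = 12; σ²_C = ((18−10)/6)² = 1.778
te_D = (1 + 4·3 + 5)/6 = 18/6 = 3; σ²_D = ((5−1)/6)² = 0.444
te_E = (8 + 4·12 + 16)/6 = 72/6 = 12; σ²_E = ((16−8)/6)² = 1.778
te_F = (9 + 4·11 + 13)/6 = 66/6 = 11; σ²_F = ((13−9)/6)² = 0.444
te_G = (5 + 4·9 + 19)/6 = 60/6 = 10; σ²_G = ((19−5)/6)² = 5.444
te_H = (1 + 4·4 + 7)/6 = 24/6 = 4; σ²_H = ((7−1)/6)² = 1.000

Forward pass:
ES_A = 0; EF_A = 6
ES_B = 0; EF_B = 12
ES_C = 12; EF_C = 12+12 = 24
ES_D = 6; EF_D = 6+3 = 9
ES_E = 12; EF_E = 12+12 = 24
ES_F = max(EF_A=6, EF_B=12) = 12; EF_F = 12+11 = 23
ES_G = 24; EF_G = 24+10 = 34
ES_H = max(EF_D=9, EF_E=24, EF_F=23, EF_G=34) = 34; EF_H = 34+4 = 38
Expected project duration μ = 38 hours. Critical path: B → C → G → H.

Variances on critical path: σ²_B=7.111, σ²_C=1.778, σ²_G=5.444, σ²_H=1.000.
Largest is σ²_B = 7.111.

B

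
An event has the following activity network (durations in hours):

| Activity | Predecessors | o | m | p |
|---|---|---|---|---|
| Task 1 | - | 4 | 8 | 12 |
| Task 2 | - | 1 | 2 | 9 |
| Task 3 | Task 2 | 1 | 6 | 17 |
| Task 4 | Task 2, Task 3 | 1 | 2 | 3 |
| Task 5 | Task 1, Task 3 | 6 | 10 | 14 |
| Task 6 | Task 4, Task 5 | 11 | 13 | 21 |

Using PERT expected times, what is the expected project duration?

te_Task 1 = (4 + 4·8 + 12)/6 = 48/6 = 8
te_Task 2 = (1 + 4·2 + 9)/6 = 18/6 = 3
te_Task 3 = (1 + 4·6 + 17)/6 = 42/6 = 7
te_Task 4 = (1 + 4·2 + 3)/6 = 12/6 = 2
te_Task 5 = (6 + 4·10 + 14)/6 = 60/6 = 10
te_Task 6 = (11 + 4·13 + 21)/6 = 84/6 = 14

Forward pass:
ES_Task 1 = 0; EF_Task 1 = 8
ES_Task 2 = 0; EF_Task 2 = 3
ES_Task 3 = 3; EF_Task 3 = 3+7 = 10
ES_Task 4 = max(EF_Task 2=3, EF_Task 3=10) = 10; EF_Task 4 = 10+2 = 12
ES_Task 5 = max(EF_Task 1=8, EF_Task 3=10) = 10; EF_Task 5 = 10+10 = 20
ES_Task 6 = max(EF_Task 4=12, EF_Task 5=20) = 20; EF_Task 6 = 20+14 = 34
Expected project duration μ = 34 hours. Critical path: Task 2 → Task 3 → Task 5 → Task 6.

34 hours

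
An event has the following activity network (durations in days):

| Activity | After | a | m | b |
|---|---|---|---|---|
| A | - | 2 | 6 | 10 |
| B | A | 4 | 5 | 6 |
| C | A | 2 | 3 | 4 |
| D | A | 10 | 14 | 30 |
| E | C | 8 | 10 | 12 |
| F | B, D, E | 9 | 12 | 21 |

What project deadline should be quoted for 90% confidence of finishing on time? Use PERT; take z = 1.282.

40.3 days

te_A = (2 + 4·6 + 10)/6 = 36/6 = 6; σ²_A = ((10−2)/6)² = 1.778
te_B = (4 + 4·5 + 6)/6 = 30/6 = 5; σ²_B = ((6−4)/6)² = 0.111
te_C = (2 + 4·3 + 4)/6 = 18/6 = 3; σ²_C = ((4−2)/6)² = 0.111
te_D = (10 + 4·14 + 30)/6 = 96/6 = 16; σ²_D = ((30−10)/6)² = 11.111
te_E = (8 + 4·10 + 12)/6 = 60/6 = 10; σ²_E = ((12−8)/6)² = 0.444
te_F = (9 + 4·12 + 21)/6 = 78/6 = 13; σ²_F = ((21−9)/6)² = 4.000

Forward pass:
ES_A = 0; EF_A = 6
ES_B = 6; EF_B = 6+5 = 11
ES_C = 6; EF_C = 6+3 = 9
ES_D = 6; EF_D = 6+16 = 22
ES_E = 9; EF_E = 9+10 = 19
ES_F = max(EF_B=11, EF_D=22, EF_E=19) = 22; EF_F = 22+13 = 35
Expected project duration μ = 35 days. Critical path: A → D → F.

Variance along critical path = 1.778 + 11.111 + 4.000 = 16.889; σ = 4.110 days.
D = μ + z·σ = 35 + 1.282·4.110 = 40.3 days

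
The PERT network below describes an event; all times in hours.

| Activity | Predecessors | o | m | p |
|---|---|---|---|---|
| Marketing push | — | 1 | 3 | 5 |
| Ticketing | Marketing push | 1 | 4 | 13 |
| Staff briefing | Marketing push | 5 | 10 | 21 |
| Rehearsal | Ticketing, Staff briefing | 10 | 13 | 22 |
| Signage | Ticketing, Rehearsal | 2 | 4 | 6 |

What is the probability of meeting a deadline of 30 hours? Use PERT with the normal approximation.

0.282

te_Marketing push = (1 + 4·3 + 5)/6 = 18/6 = 3; σ²_Marketing push = ((5−1)/6)² = 0.444
te_Ticketing = (1 + 4·4 + 13)/6 = 30/6 = 5; σ²_Ticketing = ((13−1)/6)² = 4.000
te_Staff briefing = (5 + 4·10 + 21)/6 = 66/6 = 11; σ²_Staff briefing = ((21−5)/6)² = 7.111
te_Rehearsal = (10 + 4·13 + 22)/6 = 84/6 = 14; σ²_Rehearsal = ((22−10)/6)² = 4.000
te_Signage = (2 + 4·4 + 6)/6 = 24/6 = 4; σ²_Signage = ((6−2)/6)² = 0.444

Forward pass:
ES_Marketing push = 0; EF_Marketing push = 3
ES_Ticketing = 3; EF_Ticketing = 3+5 = 8
ES_Staff briefing = 3; EF_Staff briefing = 3+11 = 14
ES_Rehearsal = max(EF_Ticketing=8, EF_Staff briefing=14) = 14; EF_Rehearsal = 14+14 = 28
ES_Signage = max(EF_Ticketing=8, EF_Rehearsal=28) = 28; EF_Signage = 28+4 = 32
Expected project duration μ = 32 hours. Critical path: Marketing push → Staff briefing → Rehearsal → Signage.

Variance along critical path = 0.444 + 7.111 + 4.000 + 0.444 = 12.000; σ = √12.000 = 3.464 hours.
Z = (30 − 32) / 3.464 = -0.577
P(T ≤ 30) = Φ(-0.577) ≈ 0.282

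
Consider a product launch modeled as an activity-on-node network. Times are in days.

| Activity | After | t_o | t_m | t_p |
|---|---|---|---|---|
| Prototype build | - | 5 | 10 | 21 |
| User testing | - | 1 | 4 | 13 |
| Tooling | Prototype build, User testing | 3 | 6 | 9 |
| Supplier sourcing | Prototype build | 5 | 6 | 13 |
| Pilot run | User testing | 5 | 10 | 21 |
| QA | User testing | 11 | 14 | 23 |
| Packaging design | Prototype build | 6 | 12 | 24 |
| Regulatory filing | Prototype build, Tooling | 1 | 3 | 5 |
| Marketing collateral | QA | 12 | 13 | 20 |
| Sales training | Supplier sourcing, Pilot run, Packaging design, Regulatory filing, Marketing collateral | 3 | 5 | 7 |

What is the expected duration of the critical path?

te_Prototype build = (5 + 4·10 + 21)/6 = 66/6 = 11
te_User testing = (1 + 4·4 + 13)/6 = 30/6 = 5
te_Tooling = (3 + 4·6 + 9)/6 = 36/6 = 6
te_Supplier sourcing = (5 + 4·6 + 13)/6 = 42/6 = 7
te_Pilot run = (5 + 4·10 + 21)/6 = 66/6 = 11
te_QA = (11 + 4·14 + 23)/6 = 90/6 = 15
te_Packaging design = (6 + 4·12 + 24)/6 = 78/6 = 13
te_Regulatory filing = (1 + 4·3 + 5)/6 = 18/6 = 3
te_Marketing collateral = (12 + 4·13 + 20)/6 = 84/6 = 14
te_Sales training = (3 + 4·5 + 7)/6 = 30/6 = 5

Forward pass:
ES_Prototype build = 0; EF_Prototype build = 11
ES_User testing = 0; EF_User testing = 5
ES_Tooling = max(EF_Prototype build=11, EF_User testing=5) = 11; EF_Tooling = 11+6 = 17
ES_Supplier sourcing = 11; EF_Supplier sourcing = 11+7 = 18
ES_Pilot run = 5; EF_Pilot run = 5+11 = 16
ES_QA = 5; EF_QA = 5+15 = 20
ES_Packaging design = 11; EF_Packaging design = 11+13 = 24
ES_Regulatory filing = max(EF_Prototype build=11, EF_Tooling=17) = 17; EF_Regulatory filing = 17+3 = 20
ES_Marketing collateral = 20; EF_Marketing collateral = 20+14 = 34
ES_Sales training = max(EF_Supplier sourcing=18, EF_Pilot run=16, EF_Packaging design=24, EF_Regulatory filing=20, EF_Marketing collateral=34) = 34; EF_Sales training = 34+5 = 39
Expected project duration μ = 39 days. Critical path: User testing → QA → Marketing collateral → Sales training.

39 days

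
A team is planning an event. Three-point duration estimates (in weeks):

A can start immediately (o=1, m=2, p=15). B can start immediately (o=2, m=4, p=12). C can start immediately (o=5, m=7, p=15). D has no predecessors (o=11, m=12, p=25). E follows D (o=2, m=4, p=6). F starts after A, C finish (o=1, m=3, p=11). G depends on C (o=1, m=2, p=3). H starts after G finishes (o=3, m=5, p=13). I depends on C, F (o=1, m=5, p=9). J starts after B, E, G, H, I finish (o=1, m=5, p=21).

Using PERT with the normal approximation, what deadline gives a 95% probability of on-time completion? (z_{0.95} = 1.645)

31.8 weeks

te_A = (1 + 4·2 + 15)/6 = 24/6 = 4; σ²_A = ((15−1)/6)² = 5.444
te_B = (2 + 4·4 + 12)/6 = 30/6 = 5; σ²_B = ((12−2)/6)² = 2.778
te_C = (5 + 4·7 + 15)/6 = 48/6 = 8; σ²_C = ((15−5)/6)² = 2.778
te_D = (11 + 4·12 + 25)/6 = 84/6 = 14; σ²_D = ((25−11)/6)² = 5.444
te_E = (2 + 4·4 + 6)/6 = 24/6 = 4; σ²_E = ((6−2)/6)² = 0.444
te_F = (1 + 4·3 + 11)/6 = 24/6 = 4; σ²_F = ((11−1)/6)² = 2.778
te_G = (1 + 4·2 + 3)/6 = 12/6 = 2; σ²_G = ((3−1)/6)² = 0.111
te_H = (3 + 4·5 + 13)/6 = 36/6 = 6; σ²_H = ((13−3)/6)² = 2.778
te_I = (1 + 4·5 + 9)/6 = 30/6 = 5; σ²_I = ((9−1)/6)² = 1.778
te_J = (1 + 4·5 + 21)/6 = 42/6 = 7; σ²_J = ((21−1)/6)² = 11.111

Forward pass:
ES_A = 0; EF_A = 4
ES_B = 0; EF_B = 5
ES_C = 0; EF_C = 8
ES_D = 0; EF_D = 14
ES_E = 14; EF_E = 14+4 = 18
ES_F = max(EF_A=4, EF_C=8) = 8; EF_F = 8+4 = 12
ES_G = 8; EF_G = 8+2 = 10
ES_H = 10; EF_H = 10+6 = 16
ES_I = max(EF_C=8, EF_F=12) = 12; EF_I = 12+5 = 17
ES_J = max(EF_B=5, EF_E=18, EF_G=10, EF_H=16, EF_I=17) = 18; EF_J = 18+7 = 25
Expected project duration μ = 25 weeks. Critical path: D → E → J.

Variance along critical path = 5.444 + 0.444 + 11.111 = 17.000; σ = 4.123 weeks.
D = μ + z·σ = 25 + 1.645·4.123 = 31.8 weeks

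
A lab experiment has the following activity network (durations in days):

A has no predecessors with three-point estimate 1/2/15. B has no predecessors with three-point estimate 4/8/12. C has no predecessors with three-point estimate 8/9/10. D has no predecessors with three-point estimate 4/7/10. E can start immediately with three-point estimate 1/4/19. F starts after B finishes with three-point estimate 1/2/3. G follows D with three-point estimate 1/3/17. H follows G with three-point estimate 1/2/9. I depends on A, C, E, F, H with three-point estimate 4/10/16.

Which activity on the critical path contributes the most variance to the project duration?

G

te_A = (1 + 4·2 + 15)/6 = 24/6 = 4; σ²_A = ((15−1)/6)² = 5.444
te_B = (4 + 4·8 + 12)/6 = 48/6 = 8; σ²_B = ((12−4)/6)² = 1.778
te_C = (8 + 4·9 + 10)/6 = 54/6 = 9; σ²_C = ((10−8)/6)² = 0.111
te_D = (4 + 4·7 + 10)/6 = 42/6 = 7; σ²_D = ((10−4)/6)² = 1.000
te_E = (1 + 4·4 + 19)/6 = 36/6 = 6; σ²_E = ((19−1)/6)² = 9.000
te_F = (1 + 4·2 + 3)/6 = 12/6 = 2; σ²_F = ((3−1)/6)² = 0.111
te_G = (1 + 4·3 + 17)/6 = 30/6 = 5; σ²_G = ((17−1)/6)² = 7.111
te_H = (1 + 4·2 + 9)/6 = 18/6 = 3; σ²_H = ((9−1)/6)² = 1.778
te_I = (4 + 4·10 + 16)/6 = 60/6 = 10; σ²_I = ((16−4)/6)² = 4.000

Forward pass:
ES_A = 0; EF_A = 4
ES_B = 0; EF_B = 8
ES_C = 0; EF_C = 9
ES_D = 0; EF_D = 7
ES_E = 0; EF_E = 6
ES_F = 8; EF_F = 8+2 = 10
ES_G = 7; EF_G = 7+5 = 12
ES_H = 12; EF_H = 12+3 = 15
ES_I = max(EF_A=4, EF_C=9, EF_E=6, EF_F=10, EF_H=15) = 15; EF_I = 15+10 = 25
Expected project duration μ = 25 days. Critical path: D → G → H → I.

Variances on critical path: σ²_D=1.000, σ²_G=7.111, σ²_H=1.778, σ²_I=4.000.
Largest is σ²_G = 7.111.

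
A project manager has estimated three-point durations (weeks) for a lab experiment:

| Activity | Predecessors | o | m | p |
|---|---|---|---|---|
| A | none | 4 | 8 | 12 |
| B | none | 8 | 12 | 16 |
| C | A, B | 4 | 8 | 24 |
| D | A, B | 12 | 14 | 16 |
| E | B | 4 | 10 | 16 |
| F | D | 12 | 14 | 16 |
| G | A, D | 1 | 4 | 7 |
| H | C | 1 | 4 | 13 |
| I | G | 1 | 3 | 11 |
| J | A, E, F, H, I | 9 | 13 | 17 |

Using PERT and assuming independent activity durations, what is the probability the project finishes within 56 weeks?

0.923

te_A = (4 + 4·8 + 12)/6 = 48/6 = 8; σ²_A = ((12−4)/6)² = 1.778
te_B = (8 + 4·12 + 16)/6 = 72/6 = 12; σ²_B = ((16−8)/6)² = 1.778
te_C = (4 + 4·8 + 24)/6 = 60/6 = 10; σ²_C = ((24−4)/6)² = 11.111
te_D = (12 + 4·14 + 16)/6 = 84/6 = 14; σ²_D = ((16−12)/6)² = 0.444
te_E = (4 + 4·10 + 16)/6 = 60/6 = 10; σ²_E = ((16−4)/6)² = 4.000
te_F = (12 + 4·14 + 16)/6 = 84/6 = 14; σ²_F = ((16−12)/6)² = 0.444
te_G = (1 + 4·4 + 7)/6 = 24/6 = 4; σ²_G = ((7−1)/6)² = 1.000
te_H = (1 + 4·4 + 13)/6 = 30/6 = 5; σ²_H = ((13−1)/6)² = 4.000
te_I = (1 + 4·3 + 11)/6 = 24/6 = 4; σ²_I = ((11−1)/6)² = 2.778
te_J = (9 + 4·13 + 17)/6 = 78/6 = 13; σ²_J = ((17−9)/6)² = 1.778

Forward pass:
ES_A = 0; EF_A = 8
ES_B = 0; EF_B = 12
ES_C = max(EF_A=8, EF_B=12) = 12; EF_C = 12+10 = 22
ES_D = max(EF_A=8, EF_B=12) = 12; EF_D = 12+14 = 26
ES_E = 12; EF_E = 12+10 = 22
ES_F = 26; EF_F = 26+14 = 40
ES_G = max(EF_A=8, EF_D=26) = 26; EF_G = 26+4 = 30
ES_H = 22; EF_H = 22+5 = 27
ES_I = 30; EF_I = 30+4 = 34
ES_J = max(EF_A=8, EF_E=22, EF_F=40, EF_H=27, EF_I=34) = 40; EF_J = 40+13 = 53
Expected project duration μ = 53 weeks. Critical path: B → D → F → J.

Variance along critical path = 1.778 + 0.444 + 0.444 + 1.778 = 4.444; σ = √4.444 = 2.108 weeks.
Z = (56 − 53) / 2.108 = 1.423
P(T ≤ 56) = Φ(1.423) ≈ 0.923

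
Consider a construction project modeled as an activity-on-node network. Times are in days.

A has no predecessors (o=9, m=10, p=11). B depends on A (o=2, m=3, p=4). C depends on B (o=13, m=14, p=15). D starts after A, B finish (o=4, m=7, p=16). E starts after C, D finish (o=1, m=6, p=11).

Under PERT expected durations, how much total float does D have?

6 days

te_A = (9 + 4·10 + 11)/6 = 60/6 = 10
te_B = (2 + 4·3 + 4)/6 = 18/6 = 3
te_C = (13 + 4·14 + 15)/6 = 84/6 = 14
te_D = (4 + 4·7 + 16)/6 = 48/6 = 8
te_E = (1 + 4·6 + 11)/6 = 36/6 = 6

Forward pass:
ES_A = 0; EF_A = 10
ES_B = 10; EF_B = 10+3 = 13
ES_C = 13; EF_C = 13+14 = 27
ES_D = max(EF_A=10, EF_B=13) = 13; EF_D = 13+8 = 21
ES_E = max(EF_C=27, EF_D=21) = 27; EF_E = 27+6 = 33
Expected project duration μ = 33 days. Critical path: A → B → C → E.

Backward pass:
LF_E = 33; LS_E = 33−6 = 27
LF_D = LS_E = 27; LS_D = 27−8 = 19
LF_C = LS_E = 27; LS_C = 27−14 = 13
LF_B = min(LS_C=13, LS_D=19) = 13; LS_B = 13−3 = 10
LF_A = min(LS_B=10, LS_D=19) = 10; LS_A = 10−10 = 0
Slack_D = LS_D − ES_D = 19 − 13 = 6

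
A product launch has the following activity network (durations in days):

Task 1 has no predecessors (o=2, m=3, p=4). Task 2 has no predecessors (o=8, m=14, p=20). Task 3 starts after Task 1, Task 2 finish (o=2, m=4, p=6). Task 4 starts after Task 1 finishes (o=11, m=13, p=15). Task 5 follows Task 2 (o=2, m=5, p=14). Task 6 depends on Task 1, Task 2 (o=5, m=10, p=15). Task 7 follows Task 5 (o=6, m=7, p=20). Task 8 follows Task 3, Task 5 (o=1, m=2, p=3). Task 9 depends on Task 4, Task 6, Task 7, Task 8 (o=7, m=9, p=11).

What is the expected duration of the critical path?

38 days

te_Task 1 = (2 + 4·3 + 4)/6 = 18/6 = 3
te_Task 2 = (8 + 4·14 + 20)/6 = 84/6 = 14
te_Task 3 = (2 + 4·4 + 6)/6 = 24/6 = 4
te_Task 4 = (11 + 4·13 + 15)/6 = 78/6 = 13
te_Task 5 = (2 + 4·5 + 14)/6 = 36/6 = 6
te_Task 6 = (5 + 4·10 + 15)/6 = 60/6 = 10
te_Task 7 = (6 + 4·7 + 20)/6 = 54/6 = 9
te_Task 8 = (1 + 4·2 + 3)/6 = 12/6 = 2
te_Task 9 = (7 + 4·9 + 11)/6 = 54/6 = 9

Forward pass:
ES_Task 1 = 0; EF_Task 1 = 3
ES_Task 2 = 0; EF_Task 2 = 14
ES_Task 3 = max(EF_Task 1=3, EF_Task 2=14) = 14; EF_Task 3 = 14+4 = 18
ES_Task 4 = 3; EF_Task 4 = 3+13 = 16
ES_Task 5 = 14; EF_Task 5 = 14+6 = 20
ES_Task 6 = max(EF_Task 1=3, EF_Task 2=14) = 14; EF_Task 6 = 14+10 = 24
ES_Task 7 = 20; EF_Task 7 = 20+9 = 29
ES_Task 8 = max(EF_Task 3=18, EF_Task 5=20) = 20; EF_Task 8 = 20+2 = 22
ES_Task 9 = max(EF_Task 4=16, EF_Task 6=24, EF_Task 7=29, EF_Task 8=22) = 29; EF_Task 9 = 29+9 = 38
Expected project duration μ = 38 days. Critical path: Task 2 → Task 5 → Task 7 → Task 9.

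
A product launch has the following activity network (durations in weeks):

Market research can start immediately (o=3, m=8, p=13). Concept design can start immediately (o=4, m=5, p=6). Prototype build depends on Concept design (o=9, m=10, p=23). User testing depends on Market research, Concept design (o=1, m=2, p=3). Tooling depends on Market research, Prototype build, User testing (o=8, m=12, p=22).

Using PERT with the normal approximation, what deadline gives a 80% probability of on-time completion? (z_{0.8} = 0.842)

32.8 weeks

te_Market research = (3 + 4·8 + 13)/6 = 48/6 = 8; σ²_Market research = ((13−3)/6)² = 2.778
te_Concept design = (4 + 4·5 + 6)/6 = 30/6 = 5; σ²_Concept design = ((6−4)/6)² = 0.111
te_Prototype build = (9 + 4·10 + 23)/6 = 72/6 = 12; σ²_Prototype build = ((23−9)/6)² = 5.444
te_User testing = (1 + 4·2 + 3)/6 = 12/6 = 2; σ²_User testing = ((3−1)/6)² = 0.111
te_Tooling = (8 + 4·12 + 22)/6 = 78/6 = 13; σ²_Tooling = ((22−8)/6)² = 5.444

Forward pass:
ES_Market research = 0; EF_Market research = 8
ES_Concept design = 0; EF_Concept design = 5
ES_Prototype build = 5; EF_Prototype build = 5+12 = 17
ES_User testing = max(EF_Market research=8, EF_Concept design=5) = 8; EF_User testing = 8+2 = 10
ES_Tooling = max(EF_Market research=8, EF_Prototype build=17, EF_User testing=10) = 17; EF_Tooling = 17+13 = 30
Expected project duration μ = 30 weeks. Critical path: Concept design → Prototype build → Tooling.

Variance along critical path = 0.111 + 5.444 + 5.444 = 11.000; σ = 3.317 weeks.
D = μ + z·σ = 30 + 0.842·3.317 = 32.8 weeks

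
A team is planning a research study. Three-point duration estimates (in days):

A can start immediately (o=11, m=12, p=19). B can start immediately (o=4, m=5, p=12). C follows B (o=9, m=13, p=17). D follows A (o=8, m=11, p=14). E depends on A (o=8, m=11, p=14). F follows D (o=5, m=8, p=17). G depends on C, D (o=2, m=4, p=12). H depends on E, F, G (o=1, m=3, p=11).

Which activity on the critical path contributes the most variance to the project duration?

te_A = (11 + 4·12 + 19)/6 = 78/6 = 13; σ²_A = ((19−11)/6)² = 1.778
te_B = (4 + 4·5 + 12)/6 = 36/6 = 6; σ²_B = ((12−4)/6)² = 1.778
te_C = (9 + 4·13 + 17)/6 = 78/6 = 13; σ²_C = ((17−9)/6)² = 1.778
te_D = (8 + 4·11 + 14)/6 = 66/6 = 11; σ²_D = ((14−8)/6)² = 1.000
te_E = (8 + 4·11 + 14)/6 = 66/6 = 11; σ²_E = ((14−8)/6)² = 1.000
te_F = (5 + 4·8 + 17)/6 = 54/6 = 9; σ²_F = ((17−5)/6)² = 4.000
te_G = (2 + 4·4 + 12)/6 = 30/6 = 5; σ²_G = ((12−2)/6)² = 2.778
te_H = (1 + 4·3 + 11)/6 = 24/6 = 4; σ²_H = ((11−1)/6)² = 2.778

Forward pass:
ES_A = 0; EF_A = 13
ES_B = 0; EF_B = 6
ES_C = 6; EF_C = 6+13 = 19
ES_D = 13; EF_D = 13+11 = 24
ES_E = 13; EF_E = 13+11 = 24
ES_F = 24; EF_F = 24+9 = 33
ES_G = max(EF_C=19, EF_D=24) = 24; EF_G = 24+5 = 29
ES_H = max(EF_E=24, EF_F=33, EF_G=29) = 33; EF_H = 33+4 = 37
Expected project duration μ = 37 days. Critical path: A → D → F → H.

Variances on critical path: σ²_A=1.778, σ²_D=1.000, σ²_F=4.000, σ²_H=2.778.
Largest is σ²_F = 4.000.

F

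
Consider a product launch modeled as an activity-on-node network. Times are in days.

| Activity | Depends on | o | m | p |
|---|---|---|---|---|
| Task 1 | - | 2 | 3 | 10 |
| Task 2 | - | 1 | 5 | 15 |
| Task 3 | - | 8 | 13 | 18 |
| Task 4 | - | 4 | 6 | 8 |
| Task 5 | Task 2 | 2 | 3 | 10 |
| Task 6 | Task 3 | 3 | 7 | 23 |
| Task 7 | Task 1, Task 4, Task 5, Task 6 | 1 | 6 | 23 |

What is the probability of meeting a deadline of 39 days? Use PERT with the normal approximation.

te_Task 1 = (2 + 4·3 + 10)/6 = 24/6 = 4; σ²_Task 1 = ((10−2)/6)² = 1.778
te_Task 2 = (1 + 4·5 + 15)/6 = 36/6 = 6; σ²_Task 2 = ((15−1)/6)² = 5.444
te_Task 3 = (8 + 4·13 + 18)/6 = 78/6 = 13; σ²_Task 3 = ((18−8)/6)² = 2.778
te_Task 4 = (4 + 4·6 + 8)/6 = 36/6 = 6; σ²_Task 4 = ((8−4)/6)² = 0.444
te_Task 5 = (2 + 4·3 + 10)/6 = 24/6 = 4; σ²_Task 5 = ((10−2)/6)² = 1.778
te_Task 6 = (3 + 4·7 + 23)/6 = 54/6 = 9; σ²_Task 6 = ((23−3)/6)² = 11.111
te_Task 7 = (1 + 4·6 + 23)/6 = 48/6 = 8; σ²_Task 7 = ((23−1)/6)² = 13.444

Forward pass:
ES_Task 1 = 0; EF_Task 1 = 4
ES_Task 2 = 0; EF_Task 2 = 6
ES_Task 3 = 0; EF_Task 3 = 13
ES_Task 4 = 0; EF_Task 4 = 6
ES_Task 5 = 6; EF_Task 5 = 6+4 = 10
ES_Task 6 = 13; EF_Task 6 = 13+9 = 22
ES_Task 7 = max(EF_Task 1=4, EF_Task 4=6, EF_Task 5=10, EF_Task 6=22) = 22; EF_Task 7 = 22+8 = 30
Expected project duration μ = 30 days. Critical path: Task 3 → Task 6 → Task 7.

Variance along critical path = 2.778 + 11.111 + 13.444 = 27.333; σ = √27.333 = 5.228 days.
Z = (39 − 30) / 5.228 = 1.721
P(T ≤ 39) = Φ(1.721) ≈ 0.957

0.957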